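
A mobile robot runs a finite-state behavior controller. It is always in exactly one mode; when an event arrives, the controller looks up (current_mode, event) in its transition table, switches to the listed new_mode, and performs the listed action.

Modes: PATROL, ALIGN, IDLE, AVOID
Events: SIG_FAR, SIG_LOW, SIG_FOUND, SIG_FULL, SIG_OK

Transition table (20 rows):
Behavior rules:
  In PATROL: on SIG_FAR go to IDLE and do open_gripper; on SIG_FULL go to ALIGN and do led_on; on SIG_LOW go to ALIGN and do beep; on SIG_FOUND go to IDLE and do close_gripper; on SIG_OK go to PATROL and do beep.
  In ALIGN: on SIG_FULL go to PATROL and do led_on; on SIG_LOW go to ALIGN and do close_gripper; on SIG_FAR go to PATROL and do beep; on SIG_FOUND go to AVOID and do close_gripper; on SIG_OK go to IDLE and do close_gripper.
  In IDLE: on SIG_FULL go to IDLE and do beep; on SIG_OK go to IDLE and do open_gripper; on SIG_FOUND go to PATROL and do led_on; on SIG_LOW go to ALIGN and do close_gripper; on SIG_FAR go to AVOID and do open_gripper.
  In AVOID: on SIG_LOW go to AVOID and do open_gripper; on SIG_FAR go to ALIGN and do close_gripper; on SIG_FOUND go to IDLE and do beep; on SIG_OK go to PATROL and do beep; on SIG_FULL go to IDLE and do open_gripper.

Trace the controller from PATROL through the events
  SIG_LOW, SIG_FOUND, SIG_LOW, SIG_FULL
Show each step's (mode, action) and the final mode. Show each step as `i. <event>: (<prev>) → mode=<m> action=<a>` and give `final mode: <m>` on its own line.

1. SIG_LOW: (PATROL) → mode=ALIGN action=beep
2. SIG_FOUND: (ALIGN) → mode=AVOID action=close_gripper
3. SIG_LOW: (AVOID) → mode=AVOID action=open_gripper
4. SIG_FULL: (AVOID) → mode=IDLE action=open_gripper

final mode: IDLE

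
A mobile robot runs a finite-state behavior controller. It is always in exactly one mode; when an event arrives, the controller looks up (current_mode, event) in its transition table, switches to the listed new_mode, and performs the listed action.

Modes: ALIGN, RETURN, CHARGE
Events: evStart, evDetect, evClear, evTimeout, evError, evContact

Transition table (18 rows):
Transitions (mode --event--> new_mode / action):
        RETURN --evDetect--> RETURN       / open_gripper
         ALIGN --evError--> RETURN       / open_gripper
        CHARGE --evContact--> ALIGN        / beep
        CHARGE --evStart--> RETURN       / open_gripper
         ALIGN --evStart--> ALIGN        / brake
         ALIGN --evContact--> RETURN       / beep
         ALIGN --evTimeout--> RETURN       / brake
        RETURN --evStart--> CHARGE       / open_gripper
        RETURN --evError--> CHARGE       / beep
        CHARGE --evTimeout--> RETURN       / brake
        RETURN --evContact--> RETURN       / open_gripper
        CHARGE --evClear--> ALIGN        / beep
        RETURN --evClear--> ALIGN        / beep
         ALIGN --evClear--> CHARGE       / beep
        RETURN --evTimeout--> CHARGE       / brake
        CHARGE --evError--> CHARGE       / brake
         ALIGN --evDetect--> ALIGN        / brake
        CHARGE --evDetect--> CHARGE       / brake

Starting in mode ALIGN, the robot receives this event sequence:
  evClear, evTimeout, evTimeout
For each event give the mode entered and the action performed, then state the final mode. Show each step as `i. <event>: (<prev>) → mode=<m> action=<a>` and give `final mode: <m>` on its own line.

1. evClear: (ALIGN) → mode=CHARGE action=beep
2. evTimeout: (CHARGE) → mode=RETURN action=brake
3. evTimeout: (RETURN) → mode=CHARGE action=brake

final mode: CHARGE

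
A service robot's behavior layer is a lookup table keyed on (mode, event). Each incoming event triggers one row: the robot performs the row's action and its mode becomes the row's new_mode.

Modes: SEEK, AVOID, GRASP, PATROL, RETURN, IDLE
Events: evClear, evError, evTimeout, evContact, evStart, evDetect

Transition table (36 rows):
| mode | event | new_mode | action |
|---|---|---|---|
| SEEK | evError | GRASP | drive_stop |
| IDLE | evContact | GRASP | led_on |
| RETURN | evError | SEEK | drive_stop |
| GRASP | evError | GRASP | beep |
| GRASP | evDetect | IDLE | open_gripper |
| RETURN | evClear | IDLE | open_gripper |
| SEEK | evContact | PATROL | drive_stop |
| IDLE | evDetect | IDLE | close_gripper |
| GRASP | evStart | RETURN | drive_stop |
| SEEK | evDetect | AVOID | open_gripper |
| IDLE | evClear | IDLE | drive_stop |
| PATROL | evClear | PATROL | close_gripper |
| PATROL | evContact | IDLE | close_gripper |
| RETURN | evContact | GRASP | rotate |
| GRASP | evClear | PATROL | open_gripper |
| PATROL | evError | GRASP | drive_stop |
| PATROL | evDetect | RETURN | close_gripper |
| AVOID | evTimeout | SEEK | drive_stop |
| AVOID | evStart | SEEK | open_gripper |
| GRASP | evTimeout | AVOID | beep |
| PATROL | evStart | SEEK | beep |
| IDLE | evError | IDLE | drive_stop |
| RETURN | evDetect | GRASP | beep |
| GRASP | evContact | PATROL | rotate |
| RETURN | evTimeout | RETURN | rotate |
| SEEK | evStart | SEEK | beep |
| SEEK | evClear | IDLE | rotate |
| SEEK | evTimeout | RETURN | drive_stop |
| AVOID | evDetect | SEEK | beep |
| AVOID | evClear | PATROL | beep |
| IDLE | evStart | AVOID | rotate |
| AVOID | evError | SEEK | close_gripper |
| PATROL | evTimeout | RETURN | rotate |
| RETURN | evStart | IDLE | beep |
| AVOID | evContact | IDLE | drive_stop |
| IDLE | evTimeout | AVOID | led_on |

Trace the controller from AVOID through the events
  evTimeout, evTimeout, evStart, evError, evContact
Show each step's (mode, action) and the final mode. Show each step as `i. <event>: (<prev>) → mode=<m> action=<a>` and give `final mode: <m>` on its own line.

1. evTimeout: (AVOID) → mode=SEEK action=drive_stop
2. evTimeout: (SEEK) → mode=RETURN action=drive_stop
3. evStart: (RETURN) → mode=IDLE action=beep
4. evError: (IDLE) → mode=IDLE action=drive_stop
5. evContact: (IDLE) → mode=GRASP action=led_on

final mode: GRASP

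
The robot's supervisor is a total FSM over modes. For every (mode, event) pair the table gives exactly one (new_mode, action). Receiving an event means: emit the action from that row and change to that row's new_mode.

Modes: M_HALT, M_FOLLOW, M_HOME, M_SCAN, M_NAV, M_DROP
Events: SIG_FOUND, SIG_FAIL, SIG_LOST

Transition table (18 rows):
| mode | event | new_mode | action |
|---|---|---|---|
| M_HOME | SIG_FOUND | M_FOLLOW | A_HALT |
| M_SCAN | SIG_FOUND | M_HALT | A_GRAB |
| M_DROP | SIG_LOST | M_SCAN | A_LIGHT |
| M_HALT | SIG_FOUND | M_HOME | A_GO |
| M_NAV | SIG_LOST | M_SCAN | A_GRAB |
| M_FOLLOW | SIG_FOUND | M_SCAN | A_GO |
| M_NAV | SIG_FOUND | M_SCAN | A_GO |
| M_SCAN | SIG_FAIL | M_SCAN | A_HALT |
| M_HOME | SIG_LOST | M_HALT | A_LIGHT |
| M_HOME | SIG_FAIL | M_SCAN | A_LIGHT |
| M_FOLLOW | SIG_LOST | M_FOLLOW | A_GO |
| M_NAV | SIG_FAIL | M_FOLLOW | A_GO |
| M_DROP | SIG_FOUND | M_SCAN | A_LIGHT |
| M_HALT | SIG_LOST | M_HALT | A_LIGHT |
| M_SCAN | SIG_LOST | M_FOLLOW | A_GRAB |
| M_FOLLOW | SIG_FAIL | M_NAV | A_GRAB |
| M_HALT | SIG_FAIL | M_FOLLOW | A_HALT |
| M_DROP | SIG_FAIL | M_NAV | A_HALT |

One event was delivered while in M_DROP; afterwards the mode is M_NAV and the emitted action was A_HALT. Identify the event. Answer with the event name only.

SIG_FAIL

try SIG_FOUND: (M_DROP, SIG_FOUND) → (M_SCAN, A_LIGHT)
try SIG_FAIL: (M_DROP, SIG_FAIL) → (M_NAV, A_HALT)  ← matches
try SIG_LOST: (M_DROP, SIG_LOST) → (M_SCAN, A_LIGHT)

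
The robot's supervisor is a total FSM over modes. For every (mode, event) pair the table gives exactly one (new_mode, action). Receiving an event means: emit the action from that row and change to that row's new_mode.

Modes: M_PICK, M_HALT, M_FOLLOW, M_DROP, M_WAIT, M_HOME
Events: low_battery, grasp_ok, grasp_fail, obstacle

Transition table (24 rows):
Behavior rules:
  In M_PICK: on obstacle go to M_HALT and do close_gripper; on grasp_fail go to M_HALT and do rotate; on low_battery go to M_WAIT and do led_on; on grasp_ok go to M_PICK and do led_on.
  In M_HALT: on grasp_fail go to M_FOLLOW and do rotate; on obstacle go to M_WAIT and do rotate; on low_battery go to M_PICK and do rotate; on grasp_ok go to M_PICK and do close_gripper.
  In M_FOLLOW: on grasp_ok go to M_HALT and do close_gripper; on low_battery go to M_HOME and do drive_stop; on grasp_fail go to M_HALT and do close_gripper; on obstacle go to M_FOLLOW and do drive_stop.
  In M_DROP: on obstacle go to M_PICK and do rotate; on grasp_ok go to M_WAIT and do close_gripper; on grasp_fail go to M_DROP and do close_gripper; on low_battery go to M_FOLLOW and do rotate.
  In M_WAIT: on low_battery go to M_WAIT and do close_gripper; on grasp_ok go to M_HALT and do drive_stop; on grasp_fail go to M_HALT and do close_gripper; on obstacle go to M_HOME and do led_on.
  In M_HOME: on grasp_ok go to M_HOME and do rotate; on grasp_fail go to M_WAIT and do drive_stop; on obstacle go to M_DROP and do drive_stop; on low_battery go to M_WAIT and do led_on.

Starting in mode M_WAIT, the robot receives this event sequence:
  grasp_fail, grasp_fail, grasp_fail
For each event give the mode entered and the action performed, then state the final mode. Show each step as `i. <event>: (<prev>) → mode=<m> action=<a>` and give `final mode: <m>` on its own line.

1. grasp_fail: (M_WAIT) → mode=M_HALT action=close_gripper
2. grasp_fail: (M_HALT) → mode=M_FOLLOW action=rotate
3. grasp_fail: (M_FOLLOW) → mode=M_HALT action=close_gripper

final mode: M_HALT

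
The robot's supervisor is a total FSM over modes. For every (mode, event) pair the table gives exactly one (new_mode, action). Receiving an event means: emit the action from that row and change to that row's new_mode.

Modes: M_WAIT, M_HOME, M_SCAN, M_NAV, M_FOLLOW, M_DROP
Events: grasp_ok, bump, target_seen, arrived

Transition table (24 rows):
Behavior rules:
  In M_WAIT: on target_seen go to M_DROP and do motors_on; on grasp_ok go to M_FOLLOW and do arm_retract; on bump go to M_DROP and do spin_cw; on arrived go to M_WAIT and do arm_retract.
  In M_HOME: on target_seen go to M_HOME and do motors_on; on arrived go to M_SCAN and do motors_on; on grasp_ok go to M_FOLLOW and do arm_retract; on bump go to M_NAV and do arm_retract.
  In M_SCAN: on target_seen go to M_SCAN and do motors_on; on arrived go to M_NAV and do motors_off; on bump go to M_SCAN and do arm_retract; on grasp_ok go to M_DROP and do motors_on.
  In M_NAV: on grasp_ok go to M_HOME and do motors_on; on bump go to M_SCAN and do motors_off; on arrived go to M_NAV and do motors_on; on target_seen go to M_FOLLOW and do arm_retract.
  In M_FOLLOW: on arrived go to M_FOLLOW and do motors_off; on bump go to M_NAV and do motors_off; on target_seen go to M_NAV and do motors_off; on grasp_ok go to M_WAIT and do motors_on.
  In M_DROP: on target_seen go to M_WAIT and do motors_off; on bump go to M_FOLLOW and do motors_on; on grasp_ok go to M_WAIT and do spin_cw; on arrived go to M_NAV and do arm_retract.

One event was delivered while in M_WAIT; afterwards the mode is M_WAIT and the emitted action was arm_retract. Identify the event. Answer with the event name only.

try grasp_ok: (M_WAIT, grasp_ok) → (M_FOLLOW, arm_retract)
try bump: (M_WAIT, bump) → (M_DROP, spin_cw)
try target_seen: (M_WAIT, target_seen) → (M_DROP, motors_on)
try arrived: (M_WAIT, arrived) → (M_WAIT, arm_retract)  ← matches

arrived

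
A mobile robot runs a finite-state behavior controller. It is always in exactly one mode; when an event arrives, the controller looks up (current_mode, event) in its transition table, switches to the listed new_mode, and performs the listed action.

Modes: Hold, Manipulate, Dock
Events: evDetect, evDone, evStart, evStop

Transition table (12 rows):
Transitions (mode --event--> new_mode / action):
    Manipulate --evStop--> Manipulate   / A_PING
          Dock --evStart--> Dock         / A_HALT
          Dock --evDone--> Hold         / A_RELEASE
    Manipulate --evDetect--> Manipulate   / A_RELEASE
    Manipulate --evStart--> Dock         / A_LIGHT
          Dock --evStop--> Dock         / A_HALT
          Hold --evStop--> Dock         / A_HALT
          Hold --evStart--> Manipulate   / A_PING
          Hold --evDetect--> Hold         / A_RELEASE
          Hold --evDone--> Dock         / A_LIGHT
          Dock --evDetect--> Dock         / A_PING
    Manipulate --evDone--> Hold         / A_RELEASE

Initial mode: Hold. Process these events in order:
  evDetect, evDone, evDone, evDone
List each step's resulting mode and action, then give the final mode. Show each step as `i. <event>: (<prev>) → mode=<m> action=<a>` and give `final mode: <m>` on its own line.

final mode: Dock

1. evDetect: (Hold) → mode=Hold action=A_RELEASE
2. evDone: (Hold) → mode=Dock action=A_LIGHT
3. evDone: (Dock) → mode=Hold action=A_RELEASE
4. evDone: (Hold) → mode=Dock action=A_LIGHT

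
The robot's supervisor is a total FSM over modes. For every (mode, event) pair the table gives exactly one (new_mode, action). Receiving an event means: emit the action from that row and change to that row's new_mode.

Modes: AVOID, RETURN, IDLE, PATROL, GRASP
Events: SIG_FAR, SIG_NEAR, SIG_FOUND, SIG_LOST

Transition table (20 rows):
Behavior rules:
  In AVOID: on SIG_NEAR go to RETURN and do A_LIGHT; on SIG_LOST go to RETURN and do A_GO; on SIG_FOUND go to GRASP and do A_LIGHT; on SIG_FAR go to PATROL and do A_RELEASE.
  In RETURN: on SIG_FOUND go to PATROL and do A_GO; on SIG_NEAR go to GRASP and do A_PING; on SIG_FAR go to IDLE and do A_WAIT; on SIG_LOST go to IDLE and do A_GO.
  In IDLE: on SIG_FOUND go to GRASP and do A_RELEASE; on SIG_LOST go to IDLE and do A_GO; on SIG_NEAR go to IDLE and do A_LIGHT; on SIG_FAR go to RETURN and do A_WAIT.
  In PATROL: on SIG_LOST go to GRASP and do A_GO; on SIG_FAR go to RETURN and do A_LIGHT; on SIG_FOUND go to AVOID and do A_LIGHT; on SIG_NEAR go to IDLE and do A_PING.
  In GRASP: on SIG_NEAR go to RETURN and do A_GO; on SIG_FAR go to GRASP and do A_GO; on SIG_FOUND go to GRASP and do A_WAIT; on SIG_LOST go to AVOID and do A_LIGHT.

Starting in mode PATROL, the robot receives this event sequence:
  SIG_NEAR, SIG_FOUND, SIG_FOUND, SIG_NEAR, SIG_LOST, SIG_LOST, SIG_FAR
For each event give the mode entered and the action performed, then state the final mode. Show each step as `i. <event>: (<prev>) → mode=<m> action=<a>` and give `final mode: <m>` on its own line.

1. SIG_NEAR: (PATROL) → mode=IDLE action=A_PING
2. SIG_FOUND: (IDLE) → mode=GRASP action=A_RELEASE
3. SIG_FOUND: (GRASP) → mode=GRASP action=A_WAIT
4. SIG_NEAR: (GRASP) → mode=RETURN action=A_GO
5. SIG_LOST: (RETURN) → mode=IDLE action=A_GO
6. SIG_LOST: (IDLE) → mode=IDLE action=A_GO
7. SIG_FAR: (IDLE) → mode=RETURN action=A_WAIT

final mode: RETURN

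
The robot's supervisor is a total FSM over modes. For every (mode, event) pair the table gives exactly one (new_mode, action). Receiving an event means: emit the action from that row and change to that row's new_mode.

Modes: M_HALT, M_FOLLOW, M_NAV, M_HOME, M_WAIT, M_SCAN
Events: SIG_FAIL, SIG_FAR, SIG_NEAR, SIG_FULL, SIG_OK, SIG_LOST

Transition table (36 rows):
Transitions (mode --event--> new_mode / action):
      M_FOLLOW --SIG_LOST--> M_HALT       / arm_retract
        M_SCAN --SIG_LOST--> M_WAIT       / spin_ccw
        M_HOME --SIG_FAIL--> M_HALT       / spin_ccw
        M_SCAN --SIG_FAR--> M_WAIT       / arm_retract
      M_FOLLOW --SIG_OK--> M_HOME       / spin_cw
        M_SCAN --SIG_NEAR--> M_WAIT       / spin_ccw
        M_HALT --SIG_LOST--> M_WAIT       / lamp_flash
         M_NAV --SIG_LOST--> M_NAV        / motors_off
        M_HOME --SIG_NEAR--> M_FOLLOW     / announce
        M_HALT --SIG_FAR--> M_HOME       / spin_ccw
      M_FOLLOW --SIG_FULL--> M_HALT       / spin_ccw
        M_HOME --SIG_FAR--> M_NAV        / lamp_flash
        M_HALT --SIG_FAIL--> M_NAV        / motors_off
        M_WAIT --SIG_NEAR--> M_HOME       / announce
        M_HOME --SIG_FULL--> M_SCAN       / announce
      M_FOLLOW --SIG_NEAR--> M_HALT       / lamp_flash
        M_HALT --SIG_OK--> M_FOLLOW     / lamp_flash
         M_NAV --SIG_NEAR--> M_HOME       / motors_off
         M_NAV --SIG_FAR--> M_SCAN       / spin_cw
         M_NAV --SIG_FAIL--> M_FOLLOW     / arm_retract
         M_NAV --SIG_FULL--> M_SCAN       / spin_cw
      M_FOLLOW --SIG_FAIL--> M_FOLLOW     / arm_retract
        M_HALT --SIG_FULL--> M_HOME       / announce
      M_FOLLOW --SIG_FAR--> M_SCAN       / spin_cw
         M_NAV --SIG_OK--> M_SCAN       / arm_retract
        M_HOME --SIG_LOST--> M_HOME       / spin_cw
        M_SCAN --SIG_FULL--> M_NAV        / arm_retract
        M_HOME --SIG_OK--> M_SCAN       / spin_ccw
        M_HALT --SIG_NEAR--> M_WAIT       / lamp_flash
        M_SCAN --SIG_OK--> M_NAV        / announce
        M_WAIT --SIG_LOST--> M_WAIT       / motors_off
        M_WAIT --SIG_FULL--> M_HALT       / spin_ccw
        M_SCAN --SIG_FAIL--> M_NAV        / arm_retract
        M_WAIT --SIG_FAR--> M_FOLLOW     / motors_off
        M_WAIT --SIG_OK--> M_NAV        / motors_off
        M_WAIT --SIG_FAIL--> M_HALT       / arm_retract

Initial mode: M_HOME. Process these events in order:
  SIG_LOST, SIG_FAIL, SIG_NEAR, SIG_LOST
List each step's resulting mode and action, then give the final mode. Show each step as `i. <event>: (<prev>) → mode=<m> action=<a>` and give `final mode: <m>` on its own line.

final mode: M_WAIT

1. SIG_LOST: (M_HOME) → mode=M_HOME action=spin_cw
2. SIG_FAIL: (M_HOME) → mode=M_HALT action=spin_ccw
3. SIG_NEAR: (M_HALT) → mode=M_WAIT action=lamp_flash
4. SIG_LOST: (M_WAIT) → mode=M_WAIT action=motors_off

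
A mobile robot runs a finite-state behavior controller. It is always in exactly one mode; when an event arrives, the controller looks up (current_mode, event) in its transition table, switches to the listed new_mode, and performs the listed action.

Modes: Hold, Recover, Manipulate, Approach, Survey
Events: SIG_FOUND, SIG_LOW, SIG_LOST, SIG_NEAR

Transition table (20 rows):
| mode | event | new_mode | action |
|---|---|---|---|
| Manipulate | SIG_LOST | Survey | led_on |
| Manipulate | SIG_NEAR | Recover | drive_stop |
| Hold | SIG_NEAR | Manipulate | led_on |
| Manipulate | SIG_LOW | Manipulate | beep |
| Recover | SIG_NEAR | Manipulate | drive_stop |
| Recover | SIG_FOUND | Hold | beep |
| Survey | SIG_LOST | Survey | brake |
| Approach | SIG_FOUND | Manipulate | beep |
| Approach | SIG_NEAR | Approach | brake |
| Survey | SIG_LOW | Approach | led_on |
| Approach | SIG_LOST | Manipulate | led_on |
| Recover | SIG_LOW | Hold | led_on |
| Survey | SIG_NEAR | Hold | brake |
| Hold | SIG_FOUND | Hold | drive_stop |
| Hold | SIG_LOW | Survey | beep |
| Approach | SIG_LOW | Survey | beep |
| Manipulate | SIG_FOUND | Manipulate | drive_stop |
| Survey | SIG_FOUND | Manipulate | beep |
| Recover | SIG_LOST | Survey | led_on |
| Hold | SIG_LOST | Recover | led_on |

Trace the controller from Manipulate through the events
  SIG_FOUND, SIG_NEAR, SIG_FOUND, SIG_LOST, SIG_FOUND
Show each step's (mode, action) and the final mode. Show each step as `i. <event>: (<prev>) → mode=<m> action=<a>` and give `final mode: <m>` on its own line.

final mode: Hold

1. SIG_FOUND: (Manipulate) → mode=Manipulate action=drive_stop
2. SIG_NEAR: (Manipulate) → mode=Recover action=drive_stop
3. SIG_FOUND: (Recover) → mode=Hold action=beep
4. SIG_LOST: (Hold) → mode=Recover action=led_on
5. SIG_FOUND: (Recover) → mode=Hold action=beep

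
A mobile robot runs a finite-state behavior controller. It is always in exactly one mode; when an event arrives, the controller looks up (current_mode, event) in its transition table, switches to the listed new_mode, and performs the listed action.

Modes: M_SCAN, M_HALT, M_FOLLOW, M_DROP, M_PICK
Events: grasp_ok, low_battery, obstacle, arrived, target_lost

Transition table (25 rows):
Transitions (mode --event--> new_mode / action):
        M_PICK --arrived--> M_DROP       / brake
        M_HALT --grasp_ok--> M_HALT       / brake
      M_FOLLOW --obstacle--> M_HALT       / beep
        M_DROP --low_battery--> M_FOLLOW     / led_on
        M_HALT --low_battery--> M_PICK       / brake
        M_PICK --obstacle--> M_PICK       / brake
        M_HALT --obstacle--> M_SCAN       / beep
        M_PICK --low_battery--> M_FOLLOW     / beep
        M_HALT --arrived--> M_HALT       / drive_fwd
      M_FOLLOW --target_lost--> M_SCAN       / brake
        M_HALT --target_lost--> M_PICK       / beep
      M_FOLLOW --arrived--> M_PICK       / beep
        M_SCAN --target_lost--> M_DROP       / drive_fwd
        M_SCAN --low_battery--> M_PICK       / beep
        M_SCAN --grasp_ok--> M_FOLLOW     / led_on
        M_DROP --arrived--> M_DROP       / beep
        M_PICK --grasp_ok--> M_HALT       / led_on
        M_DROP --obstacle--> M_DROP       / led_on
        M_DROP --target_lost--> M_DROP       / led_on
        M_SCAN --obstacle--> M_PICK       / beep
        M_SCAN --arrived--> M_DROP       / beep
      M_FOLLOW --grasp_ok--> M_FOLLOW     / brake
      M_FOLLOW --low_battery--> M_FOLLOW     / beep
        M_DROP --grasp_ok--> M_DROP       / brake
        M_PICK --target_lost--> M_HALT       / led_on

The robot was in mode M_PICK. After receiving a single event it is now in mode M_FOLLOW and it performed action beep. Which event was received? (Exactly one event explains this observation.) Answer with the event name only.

low_battery

try grasp_ok: (M_PICK, grasp_ok) → (M_HALT, led_on)
try low_battery: (M_PICK, low_battery) → (M_FOLLOW, beep)  ← matches
try obstacle: (M_PICK, obstacle) → (M_PICK, brake)
try arrived: (M_PICK, arrived) → (M_DROP, brake)
try target_lost: (M_PICK, target_lost) → (M_HALT, led_on)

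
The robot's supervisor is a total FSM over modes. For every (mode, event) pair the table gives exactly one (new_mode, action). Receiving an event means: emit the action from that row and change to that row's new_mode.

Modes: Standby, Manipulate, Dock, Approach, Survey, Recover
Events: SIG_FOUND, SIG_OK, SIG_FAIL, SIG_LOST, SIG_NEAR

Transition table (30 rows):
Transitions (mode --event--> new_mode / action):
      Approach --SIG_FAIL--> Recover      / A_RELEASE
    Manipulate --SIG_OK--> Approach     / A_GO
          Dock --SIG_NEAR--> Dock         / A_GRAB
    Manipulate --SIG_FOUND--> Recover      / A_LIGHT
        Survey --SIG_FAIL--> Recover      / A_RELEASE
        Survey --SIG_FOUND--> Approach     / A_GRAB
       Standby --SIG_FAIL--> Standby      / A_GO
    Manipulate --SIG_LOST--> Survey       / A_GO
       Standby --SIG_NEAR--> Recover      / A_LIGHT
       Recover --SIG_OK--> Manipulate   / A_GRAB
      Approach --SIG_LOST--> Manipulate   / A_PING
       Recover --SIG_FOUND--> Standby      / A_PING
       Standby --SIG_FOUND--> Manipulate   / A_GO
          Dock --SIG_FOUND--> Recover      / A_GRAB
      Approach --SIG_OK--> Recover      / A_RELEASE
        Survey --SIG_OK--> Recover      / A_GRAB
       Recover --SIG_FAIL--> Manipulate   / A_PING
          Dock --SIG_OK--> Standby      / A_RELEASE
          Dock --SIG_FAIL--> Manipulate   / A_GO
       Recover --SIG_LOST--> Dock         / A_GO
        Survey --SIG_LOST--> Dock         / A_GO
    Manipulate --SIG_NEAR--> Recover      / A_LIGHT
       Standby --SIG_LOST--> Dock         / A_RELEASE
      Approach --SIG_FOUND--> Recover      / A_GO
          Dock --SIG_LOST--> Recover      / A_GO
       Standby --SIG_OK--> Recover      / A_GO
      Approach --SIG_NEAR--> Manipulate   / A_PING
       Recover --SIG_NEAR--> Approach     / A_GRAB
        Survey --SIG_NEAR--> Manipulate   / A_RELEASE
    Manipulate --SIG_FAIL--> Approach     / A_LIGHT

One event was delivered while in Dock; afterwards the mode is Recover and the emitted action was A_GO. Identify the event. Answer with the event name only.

SIG_LOST

try SIG_FOUND: (Dock, SIG_FOUND) → (Recover, A_GRAB)
try SIG_OK: (Dock, SIG_OK) → (Standby, A_RELEASE)
try SIG_FAIL: (Dock, SIG_FAIL) → (Manipulate, A_GO)
try SIG_LOST: (Dock, SIG_LOST) → (Recover, A_GO)  ← matches
try SIG_NEAR: (Dock, SIG_NEAR) → (Dock, A_GRAB)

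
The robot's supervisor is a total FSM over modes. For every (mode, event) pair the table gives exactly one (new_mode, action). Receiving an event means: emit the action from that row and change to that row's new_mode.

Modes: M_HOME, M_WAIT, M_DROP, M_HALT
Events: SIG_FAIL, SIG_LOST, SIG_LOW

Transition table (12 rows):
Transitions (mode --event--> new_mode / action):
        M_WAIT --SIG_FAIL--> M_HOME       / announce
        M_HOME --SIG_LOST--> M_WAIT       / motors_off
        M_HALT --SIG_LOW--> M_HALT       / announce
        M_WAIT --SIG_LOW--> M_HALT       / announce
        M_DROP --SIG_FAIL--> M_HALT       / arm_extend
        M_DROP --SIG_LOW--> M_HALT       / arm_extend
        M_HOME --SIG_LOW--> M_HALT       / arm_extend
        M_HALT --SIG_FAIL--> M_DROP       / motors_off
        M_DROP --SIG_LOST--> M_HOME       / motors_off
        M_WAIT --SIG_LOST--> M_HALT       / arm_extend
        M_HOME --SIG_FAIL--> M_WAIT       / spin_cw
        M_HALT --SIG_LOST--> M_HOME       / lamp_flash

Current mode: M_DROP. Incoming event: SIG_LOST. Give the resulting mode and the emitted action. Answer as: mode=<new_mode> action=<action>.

current mode = M_DROP; filter table to that mode:
  (M_DROP, SIG_FAIL) → (M_HALT, arm_extend)
  (M_DROP, SIG_LOW) → (M_HALT, arm_extend)
  (M_DROP, SIG_LOST) → (M_HOME, motors_off)  ← event matches
event = SIG_LOST selects (M_HOME, motors_off)

mode=M_HOME action=motors_off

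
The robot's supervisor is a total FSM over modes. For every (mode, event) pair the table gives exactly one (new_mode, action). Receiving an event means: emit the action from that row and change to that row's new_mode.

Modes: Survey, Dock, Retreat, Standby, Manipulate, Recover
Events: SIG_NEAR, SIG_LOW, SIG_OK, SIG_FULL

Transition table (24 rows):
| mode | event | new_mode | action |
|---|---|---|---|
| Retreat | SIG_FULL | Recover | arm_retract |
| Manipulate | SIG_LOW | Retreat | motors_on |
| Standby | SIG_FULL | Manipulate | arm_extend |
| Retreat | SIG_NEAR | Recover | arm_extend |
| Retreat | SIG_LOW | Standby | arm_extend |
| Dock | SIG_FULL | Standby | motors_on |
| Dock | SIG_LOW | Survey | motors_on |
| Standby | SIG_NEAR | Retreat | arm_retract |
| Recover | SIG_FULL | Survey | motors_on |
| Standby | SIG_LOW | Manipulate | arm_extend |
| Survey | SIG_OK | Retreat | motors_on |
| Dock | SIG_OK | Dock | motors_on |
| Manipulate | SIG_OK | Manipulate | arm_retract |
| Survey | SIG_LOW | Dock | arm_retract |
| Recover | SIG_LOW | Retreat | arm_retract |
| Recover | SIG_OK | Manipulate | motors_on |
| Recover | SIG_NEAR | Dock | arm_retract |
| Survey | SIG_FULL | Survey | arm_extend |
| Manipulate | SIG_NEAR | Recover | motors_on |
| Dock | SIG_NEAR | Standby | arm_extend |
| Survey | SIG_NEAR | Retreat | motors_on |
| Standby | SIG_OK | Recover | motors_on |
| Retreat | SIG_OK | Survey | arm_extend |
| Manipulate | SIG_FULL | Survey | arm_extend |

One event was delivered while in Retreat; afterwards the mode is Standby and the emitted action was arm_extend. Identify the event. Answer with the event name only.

SIG_LOW

try SIG_NEAR: (Retreat, SIG_NEAR) → (Recover, arm_extend)
try SIG_LOW: (Retreat, SIG_LOW) → (Standby, arm_extend)  ← matches
try SIG_OK: (Retreat, SIG_OK) → (Survey, arm_extend)
try SIG_FULL: (Retreat, SIG_FULL) → (Recover, arm_retract)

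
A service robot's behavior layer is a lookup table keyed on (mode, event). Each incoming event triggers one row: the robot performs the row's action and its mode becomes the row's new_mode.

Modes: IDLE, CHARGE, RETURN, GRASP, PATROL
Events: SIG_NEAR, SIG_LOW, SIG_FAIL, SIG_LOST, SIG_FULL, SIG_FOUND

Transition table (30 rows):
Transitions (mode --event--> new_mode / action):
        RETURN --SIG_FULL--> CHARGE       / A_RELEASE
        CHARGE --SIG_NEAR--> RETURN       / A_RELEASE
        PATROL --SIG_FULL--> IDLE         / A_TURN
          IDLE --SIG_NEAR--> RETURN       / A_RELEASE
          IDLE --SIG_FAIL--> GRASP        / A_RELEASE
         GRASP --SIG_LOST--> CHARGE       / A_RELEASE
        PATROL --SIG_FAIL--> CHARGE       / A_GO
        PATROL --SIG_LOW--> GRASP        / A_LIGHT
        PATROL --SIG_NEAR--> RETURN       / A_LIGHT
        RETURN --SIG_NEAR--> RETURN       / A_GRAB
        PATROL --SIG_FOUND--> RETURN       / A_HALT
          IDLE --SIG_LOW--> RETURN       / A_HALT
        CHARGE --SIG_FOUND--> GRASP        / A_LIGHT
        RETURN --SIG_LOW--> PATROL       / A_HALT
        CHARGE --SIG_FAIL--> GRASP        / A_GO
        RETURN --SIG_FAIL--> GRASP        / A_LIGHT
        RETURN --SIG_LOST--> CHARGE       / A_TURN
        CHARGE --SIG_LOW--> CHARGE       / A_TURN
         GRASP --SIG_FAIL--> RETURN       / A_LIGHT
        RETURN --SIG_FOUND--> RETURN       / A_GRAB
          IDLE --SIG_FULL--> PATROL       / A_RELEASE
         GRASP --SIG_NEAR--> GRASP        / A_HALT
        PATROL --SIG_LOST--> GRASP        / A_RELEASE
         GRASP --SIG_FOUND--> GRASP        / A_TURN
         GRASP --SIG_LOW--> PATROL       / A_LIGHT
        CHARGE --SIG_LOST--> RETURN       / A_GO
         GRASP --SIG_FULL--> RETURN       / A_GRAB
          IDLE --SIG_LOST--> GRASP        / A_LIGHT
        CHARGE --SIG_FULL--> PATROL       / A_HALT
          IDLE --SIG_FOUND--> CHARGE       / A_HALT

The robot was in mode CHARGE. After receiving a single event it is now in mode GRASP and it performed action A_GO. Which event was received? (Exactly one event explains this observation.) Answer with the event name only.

try SIG_NEAR: (CHARGE, SIG_NEAR) → (RETURN, A_RELEASE)
try SIG_LOW: (CHARGE, SIG_LOW) → (CHARGE, A_TURN)
try SIG_FAIL: (CHARGE, SIG_FAIL) → (GRASP, A_GO)  ← matches
try SIG_LOST: (CHARGE, SIG_LOST) → (RETURN, A_GO)
try SIG_FULL: (CHARGE, SIG_FULL) → (PATROL, A_HALT)
try SIG_FOUND: (CHARGE, SIG_FOUND) → (GRASP, A_LIGHT)

SIG_FAIL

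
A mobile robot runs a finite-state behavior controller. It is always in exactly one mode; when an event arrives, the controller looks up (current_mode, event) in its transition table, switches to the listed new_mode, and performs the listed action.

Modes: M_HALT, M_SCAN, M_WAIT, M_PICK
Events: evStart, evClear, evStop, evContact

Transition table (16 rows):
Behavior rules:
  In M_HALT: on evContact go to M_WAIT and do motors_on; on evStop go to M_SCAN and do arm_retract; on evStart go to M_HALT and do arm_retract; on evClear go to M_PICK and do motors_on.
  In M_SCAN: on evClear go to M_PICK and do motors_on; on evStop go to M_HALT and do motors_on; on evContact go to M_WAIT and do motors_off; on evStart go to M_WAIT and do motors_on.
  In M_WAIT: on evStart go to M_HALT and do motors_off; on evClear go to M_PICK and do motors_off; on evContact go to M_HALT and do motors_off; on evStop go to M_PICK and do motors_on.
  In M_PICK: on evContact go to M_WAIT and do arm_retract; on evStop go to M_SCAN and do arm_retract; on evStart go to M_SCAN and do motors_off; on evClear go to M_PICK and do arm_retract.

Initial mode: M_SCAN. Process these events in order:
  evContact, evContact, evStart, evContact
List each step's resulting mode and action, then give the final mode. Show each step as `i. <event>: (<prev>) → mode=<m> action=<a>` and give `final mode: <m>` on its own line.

final mode: M_WAIT

1. evContact: (M_SCAN) → mode=M_WAIT action=motors_off
2. evContact: (M_WAIT) → mode=M_HALT action=motors_off
3. evStart: (M_HALT) → mode=M_HALT action=arm_retract
4. evContact: (M_HALT) → mode=M_WAIT action=motors_on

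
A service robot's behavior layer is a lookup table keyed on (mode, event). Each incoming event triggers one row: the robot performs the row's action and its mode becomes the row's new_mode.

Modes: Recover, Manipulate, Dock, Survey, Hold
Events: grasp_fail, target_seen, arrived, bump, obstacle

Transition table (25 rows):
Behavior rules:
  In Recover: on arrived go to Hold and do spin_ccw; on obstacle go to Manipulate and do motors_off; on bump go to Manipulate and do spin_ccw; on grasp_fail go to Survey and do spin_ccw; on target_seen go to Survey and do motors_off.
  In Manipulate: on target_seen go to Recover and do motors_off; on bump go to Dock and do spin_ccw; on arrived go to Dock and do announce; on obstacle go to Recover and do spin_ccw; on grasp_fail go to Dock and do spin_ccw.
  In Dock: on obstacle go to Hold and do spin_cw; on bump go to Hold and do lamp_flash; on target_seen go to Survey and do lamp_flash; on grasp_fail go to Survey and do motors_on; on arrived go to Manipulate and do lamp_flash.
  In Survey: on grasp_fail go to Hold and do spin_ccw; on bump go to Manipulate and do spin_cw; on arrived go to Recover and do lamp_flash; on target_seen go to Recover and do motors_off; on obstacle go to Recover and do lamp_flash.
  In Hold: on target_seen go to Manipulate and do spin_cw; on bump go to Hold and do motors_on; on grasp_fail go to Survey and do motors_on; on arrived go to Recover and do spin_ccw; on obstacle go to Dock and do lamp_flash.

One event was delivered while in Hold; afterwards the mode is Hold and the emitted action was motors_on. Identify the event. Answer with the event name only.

bump

try grasp_fail: (Hold, grasp_fail) → (Survey, motors_on)
try target_seen: (Hold, target_seen) → (Manipulate, spin_cw)
try arrived: (Hold, arrived) → (Recover, spin_ccw)
try bump: (Hold, bump) → (Hold, motors_on)  ← matches
try obstacle: (Hold, obstacle) → (Dock, lamp_flash)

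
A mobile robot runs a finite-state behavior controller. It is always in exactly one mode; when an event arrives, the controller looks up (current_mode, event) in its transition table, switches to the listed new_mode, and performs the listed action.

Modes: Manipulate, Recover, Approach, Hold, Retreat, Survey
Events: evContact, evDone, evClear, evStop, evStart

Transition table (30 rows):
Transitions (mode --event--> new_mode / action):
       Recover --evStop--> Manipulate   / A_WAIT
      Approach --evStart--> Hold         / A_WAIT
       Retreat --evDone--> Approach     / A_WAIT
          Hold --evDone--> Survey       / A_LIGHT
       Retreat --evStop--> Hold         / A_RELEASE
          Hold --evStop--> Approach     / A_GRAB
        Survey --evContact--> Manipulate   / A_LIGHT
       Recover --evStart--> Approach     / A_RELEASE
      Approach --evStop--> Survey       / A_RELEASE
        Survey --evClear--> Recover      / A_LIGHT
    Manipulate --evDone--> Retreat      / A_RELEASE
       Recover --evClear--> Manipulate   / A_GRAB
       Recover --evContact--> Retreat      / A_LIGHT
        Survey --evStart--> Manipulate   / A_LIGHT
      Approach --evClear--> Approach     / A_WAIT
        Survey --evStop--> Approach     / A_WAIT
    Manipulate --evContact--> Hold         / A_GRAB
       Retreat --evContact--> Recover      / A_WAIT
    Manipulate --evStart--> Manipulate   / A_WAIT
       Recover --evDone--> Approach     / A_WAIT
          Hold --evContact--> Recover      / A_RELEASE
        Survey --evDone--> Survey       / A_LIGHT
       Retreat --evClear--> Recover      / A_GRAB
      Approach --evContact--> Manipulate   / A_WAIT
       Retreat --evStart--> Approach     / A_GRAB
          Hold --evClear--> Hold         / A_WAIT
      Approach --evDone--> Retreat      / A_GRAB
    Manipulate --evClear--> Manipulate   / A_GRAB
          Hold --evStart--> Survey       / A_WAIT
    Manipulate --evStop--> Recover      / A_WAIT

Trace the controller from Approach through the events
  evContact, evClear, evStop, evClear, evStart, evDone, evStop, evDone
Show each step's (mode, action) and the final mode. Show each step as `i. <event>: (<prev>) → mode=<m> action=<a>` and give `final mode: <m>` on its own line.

final mode: Survey

1. evContact: (Approach) → mode=Manipulate action=A_WAIT
2. evClear: (Manipulate) → mode=Manipulate action=A_GRAB
3. evStop: (Manipulate) → mode=Recover action=A_WAIT
4. evClear: (Recover) → mode=Manipulate action=A_GRAB
5. evStart: (Manipulate) → mode=Manipulate action=A_WAIT
6. evDone: (Manipulate) → mode=Retreat action=A_RELEASE
7. evStop: (Retreat) → mode=Hold action=A_RELEASE
8. evDone: (Hold) → mode=Survey action=A_LIGHT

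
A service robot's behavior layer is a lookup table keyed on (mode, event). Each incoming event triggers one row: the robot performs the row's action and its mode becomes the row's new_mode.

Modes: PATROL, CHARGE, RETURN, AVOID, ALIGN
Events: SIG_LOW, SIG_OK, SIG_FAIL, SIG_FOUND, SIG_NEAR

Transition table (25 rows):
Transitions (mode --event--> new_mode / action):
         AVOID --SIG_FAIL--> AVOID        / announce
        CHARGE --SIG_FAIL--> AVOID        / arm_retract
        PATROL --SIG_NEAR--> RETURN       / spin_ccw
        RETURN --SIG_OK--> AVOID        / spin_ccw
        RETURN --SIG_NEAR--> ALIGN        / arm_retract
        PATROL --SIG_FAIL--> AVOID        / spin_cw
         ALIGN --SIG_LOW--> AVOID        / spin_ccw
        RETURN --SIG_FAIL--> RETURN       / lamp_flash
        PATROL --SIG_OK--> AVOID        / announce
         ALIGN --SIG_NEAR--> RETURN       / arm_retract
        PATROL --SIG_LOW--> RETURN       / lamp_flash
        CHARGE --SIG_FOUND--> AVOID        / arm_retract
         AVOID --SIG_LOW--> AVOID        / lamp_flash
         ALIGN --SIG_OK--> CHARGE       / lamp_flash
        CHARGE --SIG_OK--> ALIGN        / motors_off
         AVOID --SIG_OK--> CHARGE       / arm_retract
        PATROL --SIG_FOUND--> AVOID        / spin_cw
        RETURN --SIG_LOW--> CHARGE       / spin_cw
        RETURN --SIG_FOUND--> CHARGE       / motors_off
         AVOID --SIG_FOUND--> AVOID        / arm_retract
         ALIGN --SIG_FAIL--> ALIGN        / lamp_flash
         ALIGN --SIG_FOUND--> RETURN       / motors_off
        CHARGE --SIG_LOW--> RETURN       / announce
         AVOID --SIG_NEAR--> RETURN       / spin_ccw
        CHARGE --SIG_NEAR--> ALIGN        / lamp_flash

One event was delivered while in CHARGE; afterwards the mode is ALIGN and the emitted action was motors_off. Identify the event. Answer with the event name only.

try SIG_LOW: (CHARGE, SIG_LOW) → (RETURN, announce)
try SIG_OK: (CHARGE, SIG_OK) → (ALIGN, motors_off)  ← matches
try SIG_FAIL: (CHARGE, SIG_FAIL) → (AVOID, arm_retract)
try SIG_FOUND: (CHARGE, SIG_FOUND) → (AVOID, arm_retract)
try SIG_NEAR: (CHARGE, SIG_NEAR) → (ALIGN, lamp_flash)

SIG_OK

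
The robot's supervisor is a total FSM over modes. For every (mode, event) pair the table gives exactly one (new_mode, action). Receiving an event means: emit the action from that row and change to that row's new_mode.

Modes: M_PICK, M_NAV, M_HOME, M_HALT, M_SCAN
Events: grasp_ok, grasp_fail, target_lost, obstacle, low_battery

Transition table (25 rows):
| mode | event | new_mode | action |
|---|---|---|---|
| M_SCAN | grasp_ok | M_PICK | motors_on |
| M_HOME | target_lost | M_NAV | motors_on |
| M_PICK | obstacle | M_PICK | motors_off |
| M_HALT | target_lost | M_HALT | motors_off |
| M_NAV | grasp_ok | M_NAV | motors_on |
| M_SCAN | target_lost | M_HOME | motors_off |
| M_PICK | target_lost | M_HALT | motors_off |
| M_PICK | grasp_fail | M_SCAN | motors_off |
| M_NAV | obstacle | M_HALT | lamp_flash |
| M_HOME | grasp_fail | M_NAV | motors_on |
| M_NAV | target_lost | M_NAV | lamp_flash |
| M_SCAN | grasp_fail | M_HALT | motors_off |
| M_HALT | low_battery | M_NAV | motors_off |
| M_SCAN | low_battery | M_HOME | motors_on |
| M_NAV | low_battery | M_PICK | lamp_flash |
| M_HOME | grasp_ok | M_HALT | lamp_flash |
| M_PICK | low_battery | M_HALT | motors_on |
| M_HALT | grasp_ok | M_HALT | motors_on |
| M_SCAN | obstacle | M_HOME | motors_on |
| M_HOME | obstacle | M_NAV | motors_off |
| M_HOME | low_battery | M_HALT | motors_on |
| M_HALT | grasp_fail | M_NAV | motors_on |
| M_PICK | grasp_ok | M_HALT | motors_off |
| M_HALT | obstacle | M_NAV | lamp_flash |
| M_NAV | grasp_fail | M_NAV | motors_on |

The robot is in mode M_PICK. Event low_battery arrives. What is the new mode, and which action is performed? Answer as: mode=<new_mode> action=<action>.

mode=M_HALT action=motors_on

current mode = M_PICK; filter table to that mode:
  (M_PICK, obstacle) → (M_PICK, motors_off)
  (M_PICK, target_lost) → (M_HALT, motors_off)
  (M_PICK, grasp_fail) → (M_SCAN, motors_off)
  (M_PICK, low_battery) → (M_HALT, motors_on)  ← event matches
  (M_PICK, grasp_ok) → (M_HALT, motors_off)
event = low_battery selects (M_HALT, motors_on)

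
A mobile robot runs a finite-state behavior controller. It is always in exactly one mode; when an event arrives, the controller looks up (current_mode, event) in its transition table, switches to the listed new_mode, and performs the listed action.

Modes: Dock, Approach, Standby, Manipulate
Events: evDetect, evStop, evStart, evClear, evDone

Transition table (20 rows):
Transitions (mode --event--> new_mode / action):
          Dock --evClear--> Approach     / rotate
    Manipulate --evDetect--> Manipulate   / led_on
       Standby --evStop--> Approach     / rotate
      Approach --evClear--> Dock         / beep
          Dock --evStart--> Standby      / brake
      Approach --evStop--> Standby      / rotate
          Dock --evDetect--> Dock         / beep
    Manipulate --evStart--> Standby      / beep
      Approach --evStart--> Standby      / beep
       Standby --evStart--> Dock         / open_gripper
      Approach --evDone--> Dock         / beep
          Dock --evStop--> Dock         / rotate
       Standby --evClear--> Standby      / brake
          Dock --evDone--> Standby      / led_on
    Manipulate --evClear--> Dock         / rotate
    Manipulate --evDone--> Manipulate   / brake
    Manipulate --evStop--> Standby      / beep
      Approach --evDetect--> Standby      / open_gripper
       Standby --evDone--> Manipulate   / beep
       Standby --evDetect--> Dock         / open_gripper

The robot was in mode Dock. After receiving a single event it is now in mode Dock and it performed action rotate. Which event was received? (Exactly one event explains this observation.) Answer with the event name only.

try evDetect: (Dock, evDetect) → (Dock, beep)
try evStop: (Dock, evStop) → (Dock, rotate)  ← matches
try evStart: (Dock, evStart) → (Standby, brake)
try evClear: (Dock, evClear) → (Approach, rotate)
try evDone: (Dock, evDone) → (Standby, led_on)

evStop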